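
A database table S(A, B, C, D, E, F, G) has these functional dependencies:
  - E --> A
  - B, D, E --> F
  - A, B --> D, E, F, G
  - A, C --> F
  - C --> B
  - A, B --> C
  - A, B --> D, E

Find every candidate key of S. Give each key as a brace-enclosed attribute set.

{A, B}⁺ = {A, B, C, D, E, F, G}, which is every attribute, so {A, B} is a candidate key.
{A, C}⁺ = {A, B, C, D, E, F, G}, which is every attribute, so {A, C} is a candidate key.
{B, E}⁺ = {A, B, C, D, E, F, G}, which is every attribute, so {B, E} is a candidate key.
{C, E}⁺ = {A, B, C, D, E, F, G}, which is every attribute, so {C, E} is a candidate key.
No proper subset of any of these is a key, and no other minimal superkey exists.

{A, B}, {A, C}, {B, E}, {C, E}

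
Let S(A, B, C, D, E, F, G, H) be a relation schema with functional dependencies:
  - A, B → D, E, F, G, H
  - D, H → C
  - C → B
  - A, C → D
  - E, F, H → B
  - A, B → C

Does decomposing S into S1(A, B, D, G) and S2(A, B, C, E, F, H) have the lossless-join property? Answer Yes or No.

Common attributes: {A, B}; their closure is {A, B, C, D, E, F, G, H}.
Since S1 ⊆ {A, B, C, D, E, F, G, H}, the intersection is a superkey of S1; the decomposition is lossless.

Yes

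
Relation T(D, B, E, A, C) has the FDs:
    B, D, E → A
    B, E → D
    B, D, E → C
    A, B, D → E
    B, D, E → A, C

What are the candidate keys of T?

{B} never appears on the right of any FD, so every key must include it.
{B, E} is a candidate key since {B, E}⁺ = {A, B, C, D, E} covers every attribute.
{A, B, D} is a candidate key since {A, B, D}⁺ = {A, B, C, D, E} covers every attribute.
No proper subset of any of these is a key, and no other minimal superkey exists.

{A, B, D}, {B, E}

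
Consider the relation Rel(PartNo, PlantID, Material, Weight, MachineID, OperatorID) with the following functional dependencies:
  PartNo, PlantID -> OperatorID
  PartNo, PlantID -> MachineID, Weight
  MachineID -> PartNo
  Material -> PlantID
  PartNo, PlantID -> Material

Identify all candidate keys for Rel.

{MachineID, Material}⁺ = {MachineID, Material, OperatorID, PartNo, PlantID, Weight} — all of the relation — so {MachineID, Material} is a candidate key.
{MachineID, PlantID}⁺ = {MachineID, Material, OperatorID, PartNo, PlantID, Weight} — all of the relation — so {MachineID, PlantID} is a candidate key.
{Material, PartNo}⁺ = {MachineID, Material, OperatorID, PartNo, PlantID, Weight} — all of the relation — so {Material, PartNo} is a candidate key.
{PartNo, PlantID}⁺ = {MachineID, Material, OperatorID, PartNo, PlantID, Weight} — all of the relation — so {PartNo, PlantID} is a candidate key.
No proper subset of any of these is a key, and no other minimal superkey exists.

{MachineID, Material}, {MachineID, PlantID}, {Material, PartNo}, {PartNo, PlantID}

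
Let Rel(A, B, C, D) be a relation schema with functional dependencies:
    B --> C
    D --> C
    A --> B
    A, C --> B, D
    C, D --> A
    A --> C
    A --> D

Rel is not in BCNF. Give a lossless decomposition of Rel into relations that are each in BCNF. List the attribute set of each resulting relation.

Candidate keys of the original relation: {A}, {D}.
{A, B, C, D}: {B} determines {B, C} here but is not a superkey — split on B --> C, giving {B, C} and {A, B, D}.
{B, C} is in BCNF.
{A, B, D} is in BCNF.

{A, B, D}; {B, C}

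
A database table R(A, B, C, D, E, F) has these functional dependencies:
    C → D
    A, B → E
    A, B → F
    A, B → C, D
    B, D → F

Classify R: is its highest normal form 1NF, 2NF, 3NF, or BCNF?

Candidate key: {A, B}. Prime attributes: {A, B}.
C → D breaks BCNF: {C}⁺ = {C, D}, so {C} is not a superkey.
C → D determines the non-prime attribute {D} from a non-superkey — 3NF is violated.
No non-prime attribute depends on a proper subset of any candidate key, so 2NF holds.

2NF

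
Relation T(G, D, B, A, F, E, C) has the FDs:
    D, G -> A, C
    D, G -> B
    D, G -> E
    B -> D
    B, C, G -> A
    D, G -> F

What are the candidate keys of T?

{B, G}, {D, G}

{G} never appears on the right of any FD, so every key must include it.
{B, G}⁺ = {A, B, C, D, E, F, G}, which is every attribute, so {B, G} is a candidate key.
{D, G}⁺ = {A, B, C, D, E, F, G}, which is every attribute, so {D, G} is a candidate key.
No proper subset of any of these is a key, and no other minimal superkey exists.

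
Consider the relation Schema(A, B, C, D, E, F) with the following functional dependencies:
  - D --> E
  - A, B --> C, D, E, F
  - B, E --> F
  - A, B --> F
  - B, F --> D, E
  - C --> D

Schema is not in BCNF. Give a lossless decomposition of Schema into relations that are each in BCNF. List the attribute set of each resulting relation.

Candidate key of the original relation: {A, B}.
Within {A, B, C, D, E, F}: {D}⁺ ∩ {A, B, C, D, E, F} = {D, E}, not the whole set, so D --> E violates BCNF; decompose into {D, E} and {A, B, C, D, F}.
{D, E} has no BCNF violation.
Within {A, B, C, D, F}: {B, F}⁺ ∩ {A, B, C, D, F} = {B, D, F}, not the whole set, so B, F --> D violates BCNF; decompose into {B, D, F} and {A, B, C, F}.
{B, D, F} has no BCNF violation.
Within {A, B, C, F}: {B, C}⁺ ∩ {A, B, C, F} = {B, C, F}, not the whole set, so B, C --> F violates BCNF; decompose into {B, C, F} and {A, B, C}.
{B, C, F} has no BCNF violation.
{A, B, C} has no BCNF violation.

{A, B, C}; {B, C, F}; {B, D, F}; {D, E}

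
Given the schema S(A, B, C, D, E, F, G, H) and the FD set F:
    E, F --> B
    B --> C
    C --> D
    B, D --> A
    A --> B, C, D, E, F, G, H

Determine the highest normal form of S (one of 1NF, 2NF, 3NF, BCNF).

2NF

Candidate keys: {A}, {B}, {E, F}. Prime attributes: {A, B, E, F}.
C --> D: {C}⁺ = {C, D}, which is not all of the attributes, so the left side is not a superkey — BCNF is violated.
C --> D has non-prime {D} on the right and a non-superkey on the left, so 3NF fails.
No non-prime attribute depends on a proper subset of any candidate key, so 2NF holds.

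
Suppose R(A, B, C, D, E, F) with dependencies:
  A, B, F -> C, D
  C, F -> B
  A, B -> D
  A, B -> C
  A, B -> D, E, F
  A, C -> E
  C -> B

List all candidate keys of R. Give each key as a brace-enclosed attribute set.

{A, B}, {A, C}

No FD produces {A}, so it must be in every candidate key.
{A, B} is a candidate key since {A, B}⁺ = {A, B, C, D, E, F} covers every attribute.
{A, C} is a candidate key since {A, C}⁺ = {A, B, C, D, E, F} covers every attribute.
Any other superkey properly contains one of these, so there are no further candidate keys.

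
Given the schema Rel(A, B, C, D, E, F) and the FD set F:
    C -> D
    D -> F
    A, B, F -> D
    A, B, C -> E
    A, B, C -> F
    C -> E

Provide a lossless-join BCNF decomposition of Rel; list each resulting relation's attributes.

{A, B, C}; {C, D, E}; {D, F}

Candidate key of the original relation: {A, B, C}.
Within {A, B, C, D, E, F}: {C}⁺ ∩ {A, B, C, D, E, F} = {C, D, E, F}, not the whole set, so C -> D, E, F violates BCNF; decompose into {C, D, E, F} and {A, B, C}.
Within {C, D, E, F}: {D}⁺ ∩ {C, D, E, F} = {D, F}, not the whole set, so D -> F violates BCNF; decompose into {D, F} and {C, D, E}.
{D, F} has no BCNF violation.
{C, D, E} has no BCNF violation.
{A, B, C} has no BCNF violation.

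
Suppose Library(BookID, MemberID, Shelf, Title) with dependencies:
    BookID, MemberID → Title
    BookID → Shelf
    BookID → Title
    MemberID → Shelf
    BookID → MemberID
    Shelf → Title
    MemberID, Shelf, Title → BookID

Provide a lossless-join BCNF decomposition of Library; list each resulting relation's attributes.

Candidate keys of the original relation: {BookID}, {MemberID}.
Within {BookID, MemberID, Shelf, Title}: {Shelf}⁺ ∩ {BookID, MemberID, Shelf, Title} = {Shelf, Title}, not the whole set, so Shelf → Title violates BCNF; decompose into {Shelf, Title} and {BookID, MemberID, Shelf}.
{Shelf, Title} is in BCNF.
{BookID, MemberID, Shelf} is in BCNF.

{BookID, MemberID, Shelf}; {Shelf, Title}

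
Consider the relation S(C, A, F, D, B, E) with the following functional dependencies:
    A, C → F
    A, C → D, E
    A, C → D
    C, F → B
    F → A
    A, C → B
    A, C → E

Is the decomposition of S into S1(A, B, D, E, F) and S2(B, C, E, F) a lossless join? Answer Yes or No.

No

The shared attributes are {B, E, F} and {B, E, F}⁺ = {A, B, E, F}.
Neither S1 nor S2 is contained in that closure, so the decomposition is lossy.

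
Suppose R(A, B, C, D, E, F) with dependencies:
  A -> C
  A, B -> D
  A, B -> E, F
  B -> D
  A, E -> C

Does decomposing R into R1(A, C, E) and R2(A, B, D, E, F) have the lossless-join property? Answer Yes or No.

Yes

The shared attributes are {A, E} and {A, E}⁺ = {A, C, E}.
This includes all of R1, so the common attributes are a superkey of R1 — the join is lossless.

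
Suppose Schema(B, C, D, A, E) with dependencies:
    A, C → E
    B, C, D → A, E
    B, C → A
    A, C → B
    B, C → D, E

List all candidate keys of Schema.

{A, C}, {B, C}

{C} never appears on the right of any FD, so every key must include it.
{A, C}⁺ = {A, B, C, D, E} — all of the relation — so {A, C} is a candidate key.
{B, C}⁺ = {A, B, C, D, E} — all of the relation — so {B, C} is a candidate key.
These are minimal and exhaustive — every other superkey contains one of them.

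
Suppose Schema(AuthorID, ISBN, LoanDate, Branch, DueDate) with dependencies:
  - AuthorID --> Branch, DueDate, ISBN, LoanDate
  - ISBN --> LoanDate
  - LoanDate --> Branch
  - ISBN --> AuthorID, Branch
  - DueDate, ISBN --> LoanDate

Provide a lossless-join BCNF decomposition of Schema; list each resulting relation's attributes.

Candidate keys of the original relation: {AuthorID}, {ISBN}.
{AuthorID, Branch, DueDate, ISBN, LoanDate}: {LoanDate} determines {Branch, LoanDate} here but is not a superkey — split on LoanDate --> Branch, giving {Branch, LoanDate} and {AuthorID, DueDate, ISBN, LoanDate}.
{Branch, LoanDate} is in BCNF.
{AuthorID, DueDate, ISBN, LoanDate} is in BCNF.

{AuthorID, DueDate, ISBN, LoanDate}; {Branch, LoanDate}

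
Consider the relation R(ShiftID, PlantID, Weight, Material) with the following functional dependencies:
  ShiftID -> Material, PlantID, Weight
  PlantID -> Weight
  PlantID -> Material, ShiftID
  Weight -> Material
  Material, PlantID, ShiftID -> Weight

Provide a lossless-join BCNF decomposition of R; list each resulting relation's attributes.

Candidate keys of the original relation: {PlantID}, {ShiftID}.
{Material, PlantID, ShiftID, Weight}: {Weight} determines {Material, Weight} here but is not a superkey — split on Weight -> Material, giving {Material, Weight} and {PlantID, ShiftID, Weight}.
{Material, Weight}: every determinant is a superkey — BCNF.
{PlantID, ShiftID, Weight}: every determinant is a superkey — BCNF.

{Material, Weight}; {PlantID, ShiftID, Weight}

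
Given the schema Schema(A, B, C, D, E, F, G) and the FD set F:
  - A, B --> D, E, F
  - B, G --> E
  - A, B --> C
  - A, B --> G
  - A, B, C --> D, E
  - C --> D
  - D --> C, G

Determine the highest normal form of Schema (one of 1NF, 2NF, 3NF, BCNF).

2NF

Candidate key: {A, B}. Prime attributes: {A, B}.
For B, G --> E we have {B, G}⁺ = {B, E, G}; {B, G} is not a superkey, so BCNF fails.
B, G --> E determines the non-prime attribute {E} from a non-superkey — 3NF is violated.
No proper subset of a key has a non-prime attribute in its closure, so there is no partial dependency; 2NF holds.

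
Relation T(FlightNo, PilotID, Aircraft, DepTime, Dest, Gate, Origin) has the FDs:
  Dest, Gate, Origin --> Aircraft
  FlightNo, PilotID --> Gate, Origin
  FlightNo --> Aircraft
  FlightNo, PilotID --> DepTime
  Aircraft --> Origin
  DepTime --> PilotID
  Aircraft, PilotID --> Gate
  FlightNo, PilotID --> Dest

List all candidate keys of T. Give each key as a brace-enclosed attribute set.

No FD produces {FlightNo}, so it must be in every candidate key.
{DepTime, FlightNo}⁺ = {Aircraft, DepTime, Dest, FlightNo, Gate, Origin, PilotID} — all of the relation — so {DepTime, FlightNo} is a candidate key.
{FlightNo, PilotID}⁺ = {Aircraft, DepTime, Dest, FlightNo, Gate, Origin, PilotID} — all of the relation — so {FlightNo, PilotID} is a candidate key.
No proper subset of any of these is a key, and no other minimal superkey exists.

{DepTime, FlightNo}, {FlightNo, PilotID}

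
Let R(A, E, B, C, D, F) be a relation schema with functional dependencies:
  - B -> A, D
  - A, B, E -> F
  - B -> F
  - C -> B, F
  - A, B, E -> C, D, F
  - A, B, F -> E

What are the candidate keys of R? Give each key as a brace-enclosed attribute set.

Closure of {B} is {A, B, C, D, E, F}, the whole schema; {B} is a candidate key.
Closure of {C} is {A, B, C, D, E, F}, the whole schema; {C} is a candidate key.
Any other superkey properly contains one of these, so there are no further candidate keys.

{B}, {C}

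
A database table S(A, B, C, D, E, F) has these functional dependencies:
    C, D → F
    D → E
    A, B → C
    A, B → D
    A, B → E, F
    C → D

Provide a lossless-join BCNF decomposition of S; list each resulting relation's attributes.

Candidate key of the original relation: {A, B}.
In {A, B, C, D, E, F}, {C, D} is not a superkey ({C, D}⁺ restricted to this set is {C, D, E, F}), so split on C, D → E, F into {C, D, E, F} and {A, B, C, D}.
In {C, D, E, F}, {D} is not a superkey ({D}⁺ restricted to this set is {D, E}), so split on D → E into {D, E} and {C, D, F}.
{D, E} is in BCNF.
{C, D, F} is in BCNF.
In {A, B, C, D}, {C} is not a superkey ({C}⁺ restricted to this set is {C, D}), so split on C → D into {C, D} and {A, B, C}.
{C, D} is in BCNF.
{A, B, C} is in BCNF.

{A, B, C}; {C, D, F}; {D, E}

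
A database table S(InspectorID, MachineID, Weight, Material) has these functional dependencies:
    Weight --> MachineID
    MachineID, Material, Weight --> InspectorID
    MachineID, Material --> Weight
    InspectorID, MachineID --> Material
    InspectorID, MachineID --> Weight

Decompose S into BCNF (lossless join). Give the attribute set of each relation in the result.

{InspectorID, Material, Weight}; {MachineID, Weight}

Candidate keys of the original relation: {InspectorID, MachineID}, {InspectorID, Weight}, {MachineID, Material}, {Material, Weight}.
Within {InspectorID, MachineID, Material, Weight}: {Weight}⁺ ∩ {InspectorID, MachineID, Material, Weight} = {MachineID, Weight}, not the whole set, so Weight --> MachineID violates BCNF; decompose into {MachineID, Weight} and {InspectorID, Material, Weight}.
{MachineID, Weight}: every determinant is a superkey — BCNF.
{InspectorID, Material, Weight}: every determinant is a superkey — BCNF.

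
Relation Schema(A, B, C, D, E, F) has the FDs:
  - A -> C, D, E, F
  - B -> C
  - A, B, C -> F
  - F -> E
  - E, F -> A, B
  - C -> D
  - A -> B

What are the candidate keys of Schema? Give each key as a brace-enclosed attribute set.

{A} is a candidate key since {A}⁺ = {A, B, C, D, E, F} covers every attribute.
{F} is a candidate key since {F}⁺ = {A, B, C, D, E, F} covers every attribute.
These are minimal and exhaustive — every other superkey contains one of them.

{A}, {F}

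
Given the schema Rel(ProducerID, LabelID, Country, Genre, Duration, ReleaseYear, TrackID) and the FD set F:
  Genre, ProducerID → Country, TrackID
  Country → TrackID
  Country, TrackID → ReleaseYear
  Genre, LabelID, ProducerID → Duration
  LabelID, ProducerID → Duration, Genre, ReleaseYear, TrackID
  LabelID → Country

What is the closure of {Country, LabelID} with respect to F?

{Country, LabelID, ReleaseYear, TrackID}

Start with {Country, LabelID}.
Country → TrackID applies; add {TrackID} → now {Country, LabelID, TrackID}.
Country, TrackID → ReleaseYear applies; add {ReleaseYear} → now {Country, LabelID, ReleaseYear, TrackID}.
No further FD applies.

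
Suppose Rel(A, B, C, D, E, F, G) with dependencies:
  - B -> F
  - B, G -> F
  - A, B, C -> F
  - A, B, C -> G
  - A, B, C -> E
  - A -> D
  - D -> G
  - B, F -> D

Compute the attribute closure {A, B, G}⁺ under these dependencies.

{A, B, D, F, G}

Start with {A, B, G}.
B -> F applies; add {F} → now {A, B, F, G}.
A -> D applies; add {D} → now {A, B, D, F, G}.
No further FD applies.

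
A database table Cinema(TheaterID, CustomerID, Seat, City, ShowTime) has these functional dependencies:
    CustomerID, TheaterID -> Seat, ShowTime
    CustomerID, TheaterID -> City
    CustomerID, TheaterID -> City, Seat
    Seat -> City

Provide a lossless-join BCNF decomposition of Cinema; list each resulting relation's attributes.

{City, Seat}; {CustomerID, Seat, ShowTime, TheaterID}

Candidate key of the original relation: {CustomerID, TheaterID}.
{City, CustomerID, Seat, ShowTime, TheaterID}: {Seat} determines {City, Seat} here but is not a superkey — split on Seat -> City, giving {City, Seat} and {CustomerID, Seat, ShowTime, TheaterID}.
{City, Seat} is in BCNF.
{CustomerID, Seat, ShowTime, TheaterID} is in BCNF.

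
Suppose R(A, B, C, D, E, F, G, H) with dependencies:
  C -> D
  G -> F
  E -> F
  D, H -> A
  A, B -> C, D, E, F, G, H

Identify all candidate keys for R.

{A, B}, {B, C, H}, {B, D, H}

Attributes never on any right-hand side: {B} — every candidate key must contain it.
{A, B}⁺ = {A, B, C, D, E, F, G, H} — all of the relation — so {A, B} is a candidate key.
{B, C, H}⁺ = {A, B, C, D, E, F, G, H} — all of the relation — so {B, C, H} is a candidate key.
{B, D, H}⁺ = {A, B, C, D, E, F, G, H} — all of the relation — so {B, D, H} is a candidate key.
Any other superkey properly contains one of these, so there are no further candidate keys.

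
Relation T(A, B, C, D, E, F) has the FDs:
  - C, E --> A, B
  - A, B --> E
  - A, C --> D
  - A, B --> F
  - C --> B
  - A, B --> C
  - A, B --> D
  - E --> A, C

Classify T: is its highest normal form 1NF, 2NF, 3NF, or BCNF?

3NF

Candidate keys: {A, B}, {A, C}, {E}. Prime attributes: {A, B, C, E}.
For C --> B we have {C}⁺ = {B, C}; {C} is not a superkey, so BCNF fails.
But every attribute on its right side ({B}) is prime, and the same holds for every other non-superkey FD, so 3NF still holds.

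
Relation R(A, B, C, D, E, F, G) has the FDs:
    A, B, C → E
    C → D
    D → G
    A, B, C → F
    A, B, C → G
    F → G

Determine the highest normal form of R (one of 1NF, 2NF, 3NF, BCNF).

1NF

Candidate key: {A, B, C}. Prime attributes: {A, B, C}.
C → D breaks BCNF: {C}⁺ = {C, D, G}, so {C} is not a superkey.
Because {D} is non-prime and the left side of C → D is not a superkey, the relation is not in 3NF.
{C} is a proper subset of the key {A, B, C}, and {C}⁺ contains the non-prime attributes {D, G} — a partial dependency, so 2NF is violated.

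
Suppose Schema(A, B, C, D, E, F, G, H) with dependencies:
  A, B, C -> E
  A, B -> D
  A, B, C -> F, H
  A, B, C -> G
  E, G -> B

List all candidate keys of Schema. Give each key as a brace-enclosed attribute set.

Attributes never on any right-hand side: {A, C} — every candidate key must contain all of them.
{A, B, C} is a candidate key since {A, B, C}⁺ = {A, B, C, D, E, F, G, H} covers every attribute.
{A, C, E, G} is a candidate key since {A, C, E, G}⁺ = {A, B, C, D, E, F, G, H} covers every attribute.
No proper subset of any of these is a key, and no other minimal superkey exists.

{A, B, C}, {A, C, E, G}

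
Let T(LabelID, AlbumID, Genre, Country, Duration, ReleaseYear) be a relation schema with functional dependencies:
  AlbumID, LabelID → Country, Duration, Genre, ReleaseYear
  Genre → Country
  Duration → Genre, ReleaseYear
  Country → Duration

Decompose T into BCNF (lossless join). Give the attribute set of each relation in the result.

Candidate key of the original relation: {AlbumID, LabelID}.
{AlbumID, Country, Duration, Genre, LabelID, ReleaseYear}: {Genre} determines {Country, Duration, Genre, ReleaseYear} here but is not a superkey — split on Genre → Country, Duration, ReleaseYear, giving {Country, Duration, Genre, ReleaseYear} and {AlbumID, Genre, LabelID}.
{Country, Duration, Genre, ReleaseYear} is in BCNF.
{AlbumID, Genre, LabelID} is in BCNF.

{AlbumID, Genre, LabelID}; {Country, Duration, Genre, ReleaseYear}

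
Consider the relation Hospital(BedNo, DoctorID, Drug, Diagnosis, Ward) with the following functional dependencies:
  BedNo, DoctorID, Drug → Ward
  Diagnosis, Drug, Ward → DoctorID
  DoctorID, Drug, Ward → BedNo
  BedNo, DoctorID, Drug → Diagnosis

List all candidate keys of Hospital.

Attributes never on any right-hand side: {Drug} — every candidate key must contain it.
{BedNo, DoctorID, Drug}⁺ = {BedNo, Diagnosis, DoctorID, Drug, Ward}, which is every attribute, so {BedNo, DoctorID, Drug} is a candidate key.
{Diagnosis, Drug, Ward}⁺ = {BedNo, Diagnosis, DoctorID, Drug, Ward}, which is every attribute, so {Diagnosis, Drug, Ward} is a candidate key.
{DoctorID, Drug, Ward}⁺ = {BedNo, Diagnosis, DoctorID, Drug, Ward}, which is every attribute, so {DoctorID, Drug, Ward} is a candidate key.
These are minimal and exhaustive — every other superkey contains one of them.

{BedNo, DoctorID, Drug}, {Diagnosis, Drug, Ward}, {DoctorID, Drug, Ward}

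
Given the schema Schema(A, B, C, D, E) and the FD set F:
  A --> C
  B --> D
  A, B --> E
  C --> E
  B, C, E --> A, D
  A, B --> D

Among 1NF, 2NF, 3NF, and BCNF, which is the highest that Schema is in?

Candidate keys: {A, B}, {B, C}. Prime attributes: {A, B, C}.
For A --> C we have {A}⁺ = {A, C, E}; {A} is not a superkey, so BCNF fails.
Because {D} is non-prime and the left side of B --> D is not a superkey, the relation is not in 3NF.
The proper key subset {A} of {A, B} determines non-prime {E}, so the relation is not even in 2NF.

1NF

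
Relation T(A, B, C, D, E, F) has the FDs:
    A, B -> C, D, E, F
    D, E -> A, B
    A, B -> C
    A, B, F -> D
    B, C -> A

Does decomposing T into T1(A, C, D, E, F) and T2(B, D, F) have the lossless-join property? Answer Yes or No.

No

T1 ∩ T2 = {D, F}; its closure under F is {D, F}.
The closure covers neither T1 nor T2 entirely; the join is not lossless.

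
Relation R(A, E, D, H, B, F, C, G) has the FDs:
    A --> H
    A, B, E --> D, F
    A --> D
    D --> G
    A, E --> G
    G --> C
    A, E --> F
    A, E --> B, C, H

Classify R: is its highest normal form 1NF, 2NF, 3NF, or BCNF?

1NF

Candidate key: {A, E}. Prime attributes: {A, E}.
A --> H breaks BCNF: {A}⁺ = {A, C, D, G, H}, so {A} is not a superkey.
Because {H} is non-prime and the left side of A --> H is not a superkey, the relation is not in 3NF.
The proper key subset {A} of {A, E} determines non-prime {C, D, G, H}, so the relation is not even in 2NF.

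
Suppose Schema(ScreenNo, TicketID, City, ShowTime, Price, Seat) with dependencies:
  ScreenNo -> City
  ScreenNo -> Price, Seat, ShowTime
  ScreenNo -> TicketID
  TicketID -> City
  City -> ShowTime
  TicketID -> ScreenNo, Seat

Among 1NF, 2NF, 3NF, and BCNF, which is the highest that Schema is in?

2NF

Candidate keys: {ScreenNo}, {TicketID}. Prime attributes: {ScreenNo, TicketID}.
City -> ShowTime breaks BCNF: {City}⁺ = {City, ShowTime}, so {City} is not a superkey.
Because {ShowTime} is non-prime and the left side of City -> ShowTime is not a superkey, the relation is not in 3NF.
Every candidate key is a single attribute, so no partial dependency is possible; 2NF holds.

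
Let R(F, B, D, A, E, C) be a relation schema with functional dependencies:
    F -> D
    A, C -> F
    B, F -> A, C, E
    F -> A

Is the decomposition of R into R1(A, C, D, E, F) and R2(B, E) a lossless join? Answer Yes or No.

No

Common attributes: {E}; their closure is {E}.
R1 ⊄ {E} and R2 ⊄ {E}, so the split is lossy.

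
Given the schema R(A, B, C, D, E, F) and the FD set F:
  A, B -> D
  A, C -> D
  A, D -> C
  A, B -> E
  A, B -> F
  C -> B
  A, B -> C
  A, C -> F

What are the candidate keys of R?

No FD produces {A}, so it must be in every candidate key.
{A, B} is a candidate key since {A, B}⁺ = {A, B, C, D, E, F} covers every attribute.
{A, C} is a candidate key since {A, C}⁺ = {A, B, C, D, E, F} covers every attribute.
{A, D} is a candidate key since {A, D}⁺ = {A, B, C, D, E, F} covers every attribute.
No proper subset of any of these is a key, and no other minimal superkey exists.

{A, B}, {A, C}, {A, D}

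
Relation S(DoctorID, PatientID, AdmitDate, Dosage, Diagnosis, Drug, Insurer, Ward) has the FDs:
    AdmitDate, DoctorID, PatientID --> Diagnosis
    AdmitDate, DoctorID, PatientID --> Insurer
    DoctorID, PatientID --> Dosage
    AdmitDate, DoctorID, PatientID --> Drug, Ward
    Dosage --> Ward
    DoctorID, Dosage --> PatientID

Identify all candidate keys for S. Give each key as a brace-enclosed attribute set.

{AdmitDate, DoctorID, Dosage}, {AdmitDate, DoctorID, PatientID}

{AdmitDate, DoctorID} never appear on the right of any FD, so every key must include all of them.
Closure of {AdmitDate, DoctorID, Dosage} is {AdmitDate, Diagnosis, DoctorID, Dosage, Drug, Insurer, PatientID, Ward}, the whole schema; {AdmitDate, DoctorID, Dosage} is a candidate key.
Closure of {AdmitDate, DoctorID, PatientID} is {AdmitDate, Diagnosis, DoctorID, Dosage, Drug, Insurer, PatientID, Ward}, the whole schema; {AdmitDate, DoctorID, PatientID} is a candidate key.
No proper subset of any of these is a key, and no other minimal superkey exists.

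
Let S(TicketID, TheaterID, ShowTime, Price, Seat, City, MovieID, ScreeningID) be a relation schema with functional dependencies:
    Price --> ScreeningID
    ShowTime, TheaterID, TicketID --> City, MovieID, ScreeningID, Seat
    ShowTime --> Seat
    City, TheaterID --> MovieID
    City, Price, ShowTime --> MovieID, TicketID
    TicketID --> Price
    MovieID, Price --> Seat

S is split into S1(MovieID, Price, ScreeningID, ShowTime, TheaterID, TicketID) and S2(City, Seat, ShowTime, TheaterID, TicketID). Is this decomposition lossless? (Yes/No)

Yes

Common attributes: {ShowTime, TheaterID, TicketID}; their closure is {City, MovieID, Price, ScreeningID, Seat, ShowTime, TheaterID, TicketID}.
This includes all of S1, so the common attributes are a superkey of S1 — the join is lossless.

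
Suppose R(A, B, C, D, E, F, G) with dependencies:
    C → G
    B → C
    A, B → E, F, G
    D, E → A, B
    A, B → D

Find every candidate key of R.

{A, B}, {D, E}

{A, B}⁺ = {A, B, C, D, E, F, G}, which is every attribute, so {A, B} is a candidate key.
{D, E}⁺ = {A, B, C, D, E, F, G}, which is every attribute, so {D, E} is a candidate key.
Any other superkey properly contains one of these, so there are no further candidate keys.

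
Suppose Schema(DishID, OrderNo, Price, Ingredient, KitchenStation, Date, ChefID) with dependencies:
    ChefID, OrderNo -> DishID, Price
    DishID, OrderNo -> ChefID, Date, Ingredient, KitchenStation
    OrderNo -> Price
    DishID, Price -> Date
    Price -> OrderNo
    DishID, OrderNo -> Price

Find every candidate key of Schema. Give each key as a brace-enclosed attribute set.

{ChefID, OrderNo}⁺ = {ChefID, Date, DishID, Ingredient, KitchenStation, OrderNo, Price} — all of the relation — so {ChefID, OrderNo} is a candidate key.
{ChefID, Price}⁺ = {ChefID, Date, DishID, Ingredient, KitchenStation, OrderNo, Price} — all of the relation — so {ChefID, Price} is a candidate key.
{DishID, OrderNo}⁺ = {ChefID, Date, DishID, Ingredient, KitchenStation, OrderNo, Price} — all of the relation — so {DishID, OrderNo} is a candidate key.
{DishID, Price}⁺ = {ChefID, Date, DishID, Ingredient, KitchenStation, OrderNo, Price} — all of the relation — so {DishID, Price} is a candidate key.
Any other superkey properly contains one of these, so there are no further candidate keys.

{ChefID, OrderNo}, {ChefID, Price}, {DishID, OrderNo}, {DishID, Price}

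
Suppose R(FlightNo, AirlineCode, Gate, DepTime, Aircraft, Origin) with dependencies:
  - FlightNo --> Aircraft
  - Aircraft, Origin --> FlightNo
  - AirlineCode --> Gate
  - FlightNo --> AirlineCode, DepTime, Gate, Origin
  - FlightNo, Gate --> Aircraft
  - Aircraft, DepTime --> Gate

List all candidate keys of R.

{Aircraft, Origin}, {FlightNo}

Closure of {FlightNo} is {Aircraft, AirlineCode, DepTime, FlightNo, Gate, Origin}, the whole schema; {FlightNo} is a candidate key.
Closure of {Aircraft, Origin} is {Aircraft, AirlineCode, DepTime, FlightNo, Gate, Origin}, the whole schema; {Aircraft, Origin} is a candidate key.
These are minimal and exhaustive — every other superkey contains one of them.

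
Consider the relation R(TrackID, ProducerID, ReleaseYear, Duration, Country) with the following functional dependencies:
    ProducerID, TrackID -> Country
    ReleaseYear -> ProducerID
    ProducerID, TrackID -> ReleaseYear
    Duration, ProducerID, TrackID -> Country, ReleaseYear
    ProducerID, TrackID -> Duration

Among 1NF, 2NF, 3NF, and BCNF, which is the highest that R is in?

Candidate keys: {ProducerID, TrackID}, {ReleaseYear, TrackID}. Prime attributes: {ProducerID, ReleaseYear, TrackID}.
ReleaseYear -> ProducerID: {ReleaseYear}⁺ = {ProducerID, ReleaseYear}, which is not all of the attributes, so the left side is not a superkey — BCNF is violated.
But every attribute on its right side ({ProducerID}) is prime, and the same holds for every other non-superkey FD, so 3NF still holds.

3NF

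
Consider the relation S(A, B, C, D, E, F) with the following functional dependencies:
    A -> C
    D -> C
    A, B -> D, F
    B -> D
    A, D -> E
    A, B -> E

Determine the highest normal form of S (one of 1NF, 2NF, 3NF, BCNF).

Candidate key: {A, B}. Prime attributes: {A, B}.
For A -> C we have {A}⁺ = {A, C}; {A} is not a superkey, so BCNF fails.
Because {C} is non-prime and the left side of A -> C is not a superkey, the relation is not in 3NF.
Since {A} ⊂ {A, B} and {A}⁺ ⊇ {C} with {C} non-prime, there is a partial dependency; 2NF fails.

1NF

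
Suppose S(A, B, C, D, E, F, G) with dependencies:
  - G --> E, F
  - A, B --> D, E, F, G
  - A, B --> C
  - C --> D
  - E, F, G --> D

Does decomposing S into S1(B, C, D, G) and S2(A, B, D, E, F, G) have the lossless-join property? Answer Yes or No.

No

S1 ∩ S2 = {B, D, G}; its closure under F is {B, D, E, F, G}.
The closure covers neither S1 nor S2 entirely; the join is not lossless.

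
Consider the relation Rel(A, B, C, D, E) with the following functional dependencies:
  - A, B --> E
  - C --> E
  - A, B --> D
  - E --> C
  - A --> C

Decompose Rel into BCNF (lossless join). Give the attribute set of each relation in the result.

{A, B, D}; {A, C}; {C, E}

Candidate key of the original relation: {A, B}.
{A, B, C, D, E}: {C} determines {C, E} here but is not a superkey — split on C --> E, giving {C, E} and {A, B, C, D}.
{C, E} is in BCNF.
{A, B, C, D}: {A} determines {A, C} here but is not a superkey — split on A --> C, giving {A, C} and {A, B, D}.
{A, C} is in BCNF.
{A, B, D} is in BCNF.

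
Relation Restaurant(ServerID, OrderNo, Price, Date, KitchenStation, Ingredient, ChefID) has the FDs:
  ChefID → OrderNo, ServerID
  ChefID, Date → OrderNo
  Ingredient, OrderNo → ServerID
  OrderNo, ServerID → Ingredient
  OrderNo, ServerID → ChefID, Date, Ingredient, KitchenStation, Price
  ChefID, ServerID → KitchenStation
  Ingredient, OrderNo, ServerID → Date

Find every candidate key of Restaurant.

{ChefID}, {Ingredient, OrderNo}, {OrderNo, ServerID}

Closure of {ChefID} is {ChefID, Date, Ingredient, KitchenStation, OrderNo, Price, ServerID}, the whole schema; {ChefID} is a candidate key.
Closure of {Ingredient, OrderNo} is {ChefID, Date, Ingredient, KitchenStation, OrderNo, Price, ServerID}, the whole schema; {Ingredient, OrderNo} is a candidate key.
Closure of {OrderNo, ServerID} is {ChefID, Date, Ingredient, KitchenStation, OrderNo, Price, ServerID}, the whole schema; {OrderNo, ServerID} is a candidate key.
These are minimal and exhaustive — every other superkey contains one of them.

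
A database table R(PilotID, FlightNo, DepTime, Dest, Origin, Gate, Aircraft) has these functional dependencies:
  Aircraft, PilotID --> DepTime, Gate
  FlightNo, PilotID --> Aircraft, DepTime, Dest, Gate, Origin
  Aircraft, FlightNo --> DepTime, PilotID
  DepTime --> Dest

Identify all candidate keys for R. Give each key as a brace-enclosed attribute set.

{Aircraft, FlightNo}, {FlightNo, PilotID}

No FD produces {FlightNo}, so it must be in every candidate key.
{Aircraft, FlightNo}⁺ = {Aircraft, DepTime, Dest, FlightNo, Gate, Origin, PilotID}, which is every attribute, so {Aircraft, FlightNo} is a candidate key.
{FlightNo, PilotID}⁺ = {Aircraft, DepTime, Dest, FlightNo, Gate, Origin, PilotID}, which is every attribute, so {FlightNo, PilotID} is a candidate key.
No proper subset of any of these is a key, and no other minimal superkey exists.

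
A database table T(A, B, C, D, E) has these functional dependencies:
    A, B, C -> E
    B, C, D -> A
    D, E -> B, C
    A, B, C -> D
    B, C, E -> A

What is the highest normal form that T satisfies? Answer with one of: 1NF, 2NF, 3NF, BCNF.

Candidate keys: {A, B, C}, {B, C, D}, {B, C, E}, {D, E}. Prime attributes: {A, B, C, D, E}.
Each dependency's left side is a superkey — BCNF holds.

BCNF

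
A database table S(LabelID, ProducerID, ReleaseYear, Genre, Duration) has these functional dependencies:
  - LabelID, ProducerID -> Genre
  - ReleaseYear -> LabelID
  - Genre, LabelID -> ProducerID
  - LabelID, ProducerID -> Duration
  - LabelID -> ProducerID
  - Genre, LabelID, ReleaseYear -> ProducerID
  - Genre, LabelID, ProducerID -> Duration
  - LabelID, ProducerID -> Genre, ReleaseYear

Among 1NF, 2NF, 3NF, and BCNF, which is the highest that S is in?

Candidate keys: {LabelID}, {ReleaseYear}. Prime attributes: {LabelID, ReleaseYear}.
Every FD has a superkey on the left, so the relation is in BCNF.

BCNF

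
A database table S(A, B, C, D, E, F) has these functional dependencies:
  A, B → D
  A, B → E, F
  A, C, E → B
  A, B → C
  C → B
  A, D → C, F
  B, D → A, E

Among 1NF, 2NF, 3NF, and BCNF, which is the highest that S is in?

Candidate keys: {A, B}, {A, C}, {A, D}, {B, D}, {C, D}. Prime attributes: {A, B, C, D}.
C → B: {C}⁺ = {B, C}, which is not all of the attributes, so the left side is not a superkey — BCNF is violated.
But every attribute on its right side ({B}) is prime, and the same holds for every other non-superkey FD, so 3NF still holds.

3NF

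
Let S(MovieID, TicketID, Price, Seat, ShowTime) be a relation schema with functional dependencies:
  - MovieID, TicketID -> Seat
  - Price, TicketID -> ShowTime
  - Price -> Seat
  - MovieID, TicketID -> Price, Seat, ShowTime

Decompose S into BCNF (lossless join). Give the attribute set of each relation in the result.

Candidate key of the original relation: {MovieID, TicketID}.
Within {MovieID, Price, Seat, ShowTime, TicketID}: {Price, TicketID}⁺ ∩ {MovieID, Price, Seat, ShowTime, TicketID} = {Price, Seat, ShowTime, TicketID}, not the whole set, so Price, TicketID -> Seat, ShowTime violates BCNF; decompose into {Price, Seat, ShowTime, TicketID} and {MovieID, Price, TicketID}.
Within {Price, Seat, ShowTime, TicketID}: {Price}⁺ ∩ {Price, Seat, ShowTime, TicketID} = {Price, Seat}, not the whole set, so Price -> Seat violates BCNF; decompose into {Price, Seat} and {Price, ShowTime, TicketID}.
{Price, Seat}: every determinant is a superkey — BCNF.
{Price, ShowTime, TicketID}: every determinant is a superkey — BCNF.
{MovieID, Price, TicketID}: every determinant is a superkey — BCNF.

{MovieID, Price, TicketID}; {Price, Seat}; {Price, ShowTime, TicketID}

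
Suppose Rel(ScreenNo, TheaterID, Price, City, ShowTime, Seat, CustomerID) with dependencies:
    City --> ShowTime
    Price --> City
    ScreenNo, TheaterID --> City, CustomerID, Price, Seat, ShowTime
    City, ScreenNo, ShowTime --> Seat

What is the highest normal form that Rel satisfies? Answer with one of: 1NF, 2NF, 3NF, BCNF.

2NF

Candidate key: {ScreenNo, TheaterID}. Prime attributes: {ScreenNo, TheaterID}.
For City --> ShowTime we have {City}⁺ = {City, ShowTime}; {City} is not a superkey, so BCNF fails.
Because {ShowTime} is non-prime and the left side of City --> ShowTime is not a superkey, the relation is not in 3NF.
Checking every proper subset of each key, none determines a non-prime attribute — 2NF is satisfied.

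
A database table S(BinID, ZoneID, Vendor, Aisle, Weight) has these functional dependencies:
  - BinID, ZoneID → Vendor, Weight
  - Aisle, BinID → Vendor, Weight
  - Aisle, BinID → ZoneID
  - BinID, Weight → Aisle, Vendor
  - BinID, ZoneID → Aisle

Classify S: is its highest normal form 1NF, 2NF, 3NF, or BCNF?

BCNF

Candidate keys: {Aisle, BinID}, {BinID, Weight}, {BinID, ZoneID}. Prime attributes: {Aisle, BinID, Weight, ZoneID}.
Each dependency's left side is a superkey — BCNF holds.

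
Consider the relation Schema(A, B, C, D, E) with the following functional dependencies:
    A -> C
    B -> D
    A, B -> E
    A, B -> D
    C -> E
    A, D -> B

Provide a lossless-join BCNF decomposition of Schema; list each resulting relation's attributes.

Candidate keys of the original relation: {A, B}, {A, D}.
Within {A, B, C, D, E}: {A}⁺ ∩ {A, B, C, D, E} = {A, C, E}, not the whole set, so A -> C, E violates BCNF; decompose into {A, C, E} and {A, B, D}.
Within {A, C, E}: {C}⁺ ∩ {A, C, E} = {C, E}, not the whole set, so C -> E violates BCNF; decompose into {C, E} and {A, C}.
{C, E} has no BCNF violation.
{A, C} has no BCNF violation.
Within {A, B, D}: {B}⁺ ∩ {A, B, D} = {B, D}, not the whole set, so B -> D violates BCNF; decompose into {B, D} and {A, B}.
{B, D} has no BCNF violation.
{A, B} has no BCNF violation.

{A, B}; {A, C}; {B, D}; {C, E}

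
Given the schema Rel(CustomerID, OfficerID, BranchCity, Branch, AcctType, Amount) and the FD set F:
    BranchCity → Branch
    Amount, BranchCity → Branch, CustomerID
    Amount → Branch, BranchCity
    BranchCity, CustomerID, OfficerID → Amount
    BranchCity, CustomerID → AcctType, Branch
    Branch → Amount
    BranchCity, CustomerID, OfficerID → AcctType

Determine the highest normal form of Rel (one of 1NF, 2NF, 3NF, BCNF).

1NF

Candidate keys: {Amount, OfficerID}, {Branch, OfficerID}, {BranchCity, OfficerID}. Prime attributes: {Amount, Branch, BranchCity, OfficerID}.
BranchCity → Branch breaks BCNF: {BranchCity}⁺ = {AcctType, Amount, Branch, BranchCity, CustomerID}, so {BranchCity} is not a superkey.
Because {CustomerID} is non-prime and the left side of Amount, BranchCity → Branch, CustomerID is not a superkey, the relation is not in 3NF.
{Amount} is a proper subset of the key {Amount, OfficerID}, and {Amount}⁺ contains the non-prime attributes {AcctType, CustomerID} — a partial dependency, so 2NF is violated.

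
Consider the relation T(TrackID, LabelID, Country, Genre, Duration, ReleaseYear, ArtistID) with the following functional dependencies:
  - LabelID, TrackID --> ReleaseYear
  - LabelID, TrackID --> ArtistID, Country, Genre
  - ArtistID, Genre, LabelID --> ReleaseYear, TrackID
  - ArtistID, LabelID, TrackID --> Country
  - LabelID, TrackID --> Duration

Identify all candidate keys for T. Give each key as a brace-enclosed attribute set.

{ArtistID, Genre, LabelID}, {LabelID, TrackID}

Attributes never on any right-hand side: {LabelID} — every candidate key must contain it.
{LabelID, TrackID}⁺ = {ArtistID, Country, Duration, Genre, LabelID, ReleaseYear, TrackID}, which is every attribute, so {LabelID, TrackID} is a candidate key.
{ArtistID, Genre, LabelID}⁺ = {ArtistID, Country, Duration, Genre, LabelID, ReleaseYear, TrackID}, which is every attribute, so {ArtistID, Genre, LabelID} is a candidate key.
These are minimal and exhaustive — every other superkey contains one of them.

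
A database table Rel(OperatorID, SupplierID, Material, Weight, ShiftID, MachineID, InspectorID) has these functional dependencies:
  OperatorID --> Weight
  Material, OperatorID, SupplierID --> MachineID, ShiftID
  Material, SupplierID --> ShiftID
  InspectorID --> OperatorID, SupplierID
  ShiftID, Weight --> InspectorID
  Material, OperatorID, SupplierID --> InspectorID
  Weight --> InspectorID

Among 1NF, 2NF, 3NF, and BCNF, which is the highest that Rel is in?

1NF

Candidate keys: {InspectorID, Material}, {Material, OperatorID}, {Material, Weight}. Prime attributes: {InspectorID, Material, OperatorID, Weight}.
OperatorID --> Weight breaks BCNF: {OperatorID}⁺ = {InspectorID, OperatorID, SupplierID, Weight}, so {OperatorID} is not a superkey.
Material, SupplierID --> ShiftID has non-prime {ShiftID} on the right and a non-superkey on the left, so 3NF fails.
Since {InspectorID} ⊂ {InspectorID, Material} and {InspectorID}⁺ ⊇ {SupplierID} with {SupplierID} non-prime, there is a partial dependency; 2NF fails.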